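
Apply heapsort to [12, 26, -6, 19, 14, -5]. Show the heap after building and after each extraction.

Build heap: [26, 19, -5, 12, 14, -6]
Extract 26: [19, 14, -5, 12, -6, 26]
Extract 19: [14, 12, -5, -6, 19, 26]
Extract 14: [12, -6, -5, 14, 19, 26]
Extract 12: [-5, -6, 12, 14, 19, 26]
Extract -5: [-6, -5, 12, 14, 19, 26]


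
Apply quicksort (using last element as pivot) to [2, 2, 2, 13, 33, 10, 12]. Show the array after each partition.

Partition 1: pivot=12 at index 4 -> [2, 2, 2, 10, 12, 13, 33]
Partition 2: pivot=10 at index 3 -> [2, 2, 2, 10, 12, 13, 33]
Partition 3: pivot=2 at index 2 -> [2, 2, 2, 10, 12, 13, 33]
Partition 4: pivot=2 at index 1 -> [2, 2, 2, 10, 12, 13, 33]
Partition 5: pivot=33 at index 6 -> [2, 2, 2, 10, 12, 13, 33]


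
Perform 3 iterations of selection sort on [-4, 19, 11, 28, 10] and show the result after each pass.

Pass 1: Select minimum -4 at index 0, swap -> [-4, 19, 11, 28, 10]
Pass 2: Select minimum 10 at index 4, swap -> [-4, 10, 11, 28, 19]
Pass 3: Select minimum 11 at index 2, swap -> [-4, 10, 11, 28, 19]


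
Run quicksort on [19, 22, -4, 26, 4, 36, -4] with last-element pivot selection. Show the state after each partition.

Partition 1: pivot=-4 at index 1 -> [-4, -4, 19, 26, 4, 36, 22]
Partition 2: pivot=22 at index 4 -> [-4, -4, 19, 4, 22, 36, 26]
Partition 3: pivot=4 at index 2 -> [-4, -4, 4, 19, 22, 36, 26]
Partition 4: pivot=26 at index 5 -> [-4, -4, 4, 19, 22, 26, 36]


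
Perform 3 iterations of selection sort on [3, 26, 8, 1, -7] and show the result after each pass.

Pass 1: Select minimum -7 at index 4, swap -> [-7, 26, 8, 1, 3]
Pass 2: Select minimum 1 at index 3, swap -> [-7, 1, 8, 26, 3]
Pass 3: Select minimum 3 at index 4, swap -> [-7, 1, 3, 26, 8]


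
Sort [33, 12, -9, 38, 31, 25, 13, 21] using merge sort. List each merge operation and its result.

Divide and conquer:
  Merge [33] + [12] -> [12, 33]
  Merge [-9] + [38] -> [-9, 38]
  Merge [12, 33] + [-9, 38] -> [-9, 12, 33, 38]
  Merge [31] + [25] -> [25, 31]
  Merge [13] + [21] -> [13, 21]
  Merge [25, 31] + [13, 21] -> [13, 21, 25, 31]
  Merge [-9, 12, 33, 38] + [13, 21, 25, 31] -> [-9, 12, 13, 21, 25, 31, 33, 38]


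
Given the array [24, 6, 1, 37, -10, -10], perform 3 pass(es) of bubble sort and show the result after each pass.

After pass 1: [6, 1, 24, -10, -10, 37] (4 swaps)
After pass 2: [1, 6, -10, -10, 24, 37] (3 swaps)
After pass 3: [1, -10, -10, 6, 24, 37] (2 swaps)
Total swaps: 9


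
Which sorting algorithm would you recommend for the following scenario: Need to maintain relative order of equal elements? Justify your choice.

Best choice: Merge sort or Insertion sort
Reason: Both are stable; quicksort and heapsort are not stable


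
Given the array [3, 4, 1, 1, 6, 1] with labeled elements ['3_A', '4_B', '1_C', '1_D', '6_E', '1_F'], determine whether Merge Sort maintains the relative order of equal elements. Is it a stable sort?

Trace Merge Sort on the labeled array (the key is the number; the letter only tracks identity):
  Merge [4_B] + [1_C] -> [1_C, 4_B]
  Merge [3_A] + [1_C, 4_B] -> [1_C, 3_A, 4_B]
  Merge [6_E] + [1_F] -> [1_F, 6_E]
  Merge [1_D] + [1_F, 6_E] -> [1_D, 1_F, 6_E]
  Merge [1_C, 3_A, 4_B] + [1_D, 1_F, 6_E] -> [1_C, 1_D, 1_F, 3_A, 4_B, 6_E]
Final order: [1_C, 1_D, 1_F, 3_A, 4_B, 6_E]
Equal keys:
  value 1: originally 1_C, 1_D, 1_F; after sorting 1_C, 1_D, 1_F -> order preserved
All equal keys kept their original relative order. Merge Sort is stable: when the heads of the two halves are equal the merge takes from the left half first.
Answer: Stable


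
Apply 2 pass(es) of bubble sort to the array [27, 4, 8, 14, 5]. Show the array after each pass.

After pass 1: [4, 8, 14, 5, 27] (4 swaps)
After pass 2: [4, 8, 5, 14, 27] (1 swaps)
Total swaps: 5


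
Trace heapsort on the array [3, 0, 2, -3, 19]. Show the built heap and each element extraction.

Build heap: [19, 3, 2, -3, 0]
Extract 19: [3, 0, 2, -3, 19]
Extract 3: [2, 0, -3, 3, 19]
Extract 2: [0, -3, 2, 3, 19]
Extract 0: [-3, 0, 2, 3, 19]


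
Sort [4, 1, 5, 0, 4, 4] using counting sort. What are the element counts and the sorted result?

Count array: [1, 1, 0, 0, 3, 1]
(count[i] = number of elements equal to i)
Cumulative count: [1, 2, 2, 2, 5, 6]
Sorted: [0, 1, 4, 4, 4, 5]


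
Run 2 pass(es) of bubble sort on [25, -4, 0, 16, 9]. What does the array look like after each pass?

After pass 1: [-4, 0, 16, 9, 25] (4 swaps)
After pass 2: [-4, 0, 9, 16, 25] (1 swaps)
Total swaps: 5


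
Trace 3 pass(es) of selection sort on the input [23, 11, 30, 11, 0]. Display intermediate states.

Pass 1: Select minimum 0 at index 4, swap -> [0, 11, 30, 11, 23]
Pass 2: Select minimum 11 at index 1, swap -> [0, 11, 30, 11, 23]
Pass 3: Select minimum 11 at index 3, swap -> [0, 11, 11, 30, 23]


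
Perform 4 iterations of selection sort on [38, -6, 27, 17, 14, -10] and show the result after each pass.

Pass 1: Select minimum -10 at index 5, swap -> [-10, -6, 27, 17, 14, 38]
Pass 2: Select minimum -6 at index 1, swap -> [-10, -6, 27, 17, 14, 38]
Pass 3: Select minimum 14 at index 4, swap -> [-10, -6, 14, 17, 27, 38]
Pass 4: Select minimum 17 at index 3, swap -> [-10, -6, 14, 17, 27, 38]


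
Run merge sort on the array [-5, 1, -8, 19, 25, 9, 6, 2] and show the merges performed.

Divide and conquer:
  Merge [-5] + [1] -> [-5, 1]
  Merge [-8] + [19] -> [-8, 19]
  Merge [-5, 1] + [-8, 19] -> [-8, -5, 1, 19]
  Merge [25] + [9] -> [9, 25]
  Merge [6] + [2] -> [2, 6]
  Merge [9, 25] + [2, 6] -> [2, 6, 9, 25]
  Merge [-8, -5, 1, 19] + [2, 6, 9, 25] -> [-8, -5, 1, 2, 6, 9, 19, 25]


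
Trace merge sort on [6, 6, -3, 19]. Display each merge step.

Divide and conquer:
  Merge [6] + [6] -> [6, 6]
  Merge [-3] + [19] -> [-3, 19]
  Merge [6, 6] + [-3, 19] -> [-3, 6, 6, 19]


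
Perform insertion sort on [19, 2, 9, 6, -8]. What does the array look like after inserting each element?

First element 19 is already 'sorted'
Insert 2: shifted 1 elements -> [2, 19, 9, 6, -8]
Insert 9: shifted 1 elements -> [2, 9, 19, 6, -8]
Insert 6: shifted 2 elements -> [2, 6, 9, 19, -8]
Insert -8: shifted 4 elements -> [-8, 2, 6, 9, 19]


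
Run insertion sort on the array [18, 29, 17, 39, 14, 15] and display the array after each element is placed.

First element 18 is already 'sorted'
Insert 29: shifted 0 elements -> [18, 29, 17, 39, 14, 15]
Insert 17: shifted 2 elements -> [17, 18, 29, 39, 14, 15]
Insert 39: shifted 0 elements -> [17, 18, 29, 39, 14, 15]
Insert 14: shifted 4 elements -> [14, 17, 18, 29, 39, 15]
Insert 15: shifted 4 elements -> [14, 15, 17, 18, 29, 39]


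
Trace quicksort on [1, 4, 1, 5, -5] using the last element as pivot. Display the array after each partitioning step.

Partition 1: pivot=-5 at index 0 -> [-5, 4, 1, 5, 1]
Partition 2: pivot=1 at index 2 -> [-5, 1, 1, 5, 4]
Partition 3: pivot=4 at index 3 -> [-5, 1, 1, 4, 5]


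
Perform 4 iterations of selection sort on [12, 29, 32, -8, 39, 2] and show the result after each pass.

Pass 1: Select minimum -8 at index 3, swap -> [-8, 29, 32, 12, 39, 2]
Pass 2: Select minimum 2 at index 5, swap -> [-8, 2, 32, 12, 39, 29]
Pass 3: Select minimum 12 at index 3, swap -> [-8, 2, 12, 32, 39, 29]
Pass 4: Select minimum 29 at index 5, swap -> [-8, 2, 12, 29, 39, 32]


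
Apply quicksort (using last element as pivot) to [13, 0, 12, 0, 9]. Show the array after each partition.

Partition 1: pivot=9 at index 2 -> [0, 0, 9, 13, 12]
Partition 2: pivot=0 at index 1 -> [0, 0, 9, 13, 12]
Partition 3: pivot=12 at index 3 -> [0, 0, 9, 12, 13]


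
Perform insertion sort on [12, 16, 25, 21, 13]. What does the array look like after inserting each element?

First element 12 is already 'sorted'
Insert 16: shifted 0 elements -> [12, 16, 25, 21, 13]
Insert 25: shifted 0 elements -> [12, 16, 25, 21, 13]
Insert 21: shifted 1 elements -> [12, 16, 21, 25, 13]
Insert 13: shifted 3 elements -> [12, 13, 16, 21, 25]


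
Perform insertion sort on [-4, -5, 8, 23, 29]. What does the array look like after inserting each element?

First element -4 is already 'sorted'
Insert -5: shifted 1 elements -> [-5, -4, 8, 23, 29]
Insert 8: shifted 0 elements -> [-5, -4, 8, 23, 29]
Insert 23: shifted 0 elements -> [-5, -4, 8, 23, 29]
Insert 29: shifted 0 elements -> [-5, -4, 8, 23, 29]


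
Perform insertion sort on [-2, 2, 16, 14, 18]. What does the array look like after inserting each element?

First element -2 is already 'sorted'
Insert 2: shifted 0 elements -> [-2, 2, 16, 14, 18]
Insert 16: shifted 0 elements -> [-2, 2, 16, 14, 18]
Insert 14: shifted 1 elements -> [-2, 2, 14, 16, 18]
Insert 18: shifted 0 elements -> [-2, 2, 14, 16, 18]


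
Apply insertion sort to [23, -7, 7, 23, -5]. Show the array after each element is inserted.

First element 23 is already 'sorted'
Insert -7: shifted 1 elements -> [-7, 23, 7, 23, -5]
Insert 7: shifted 1 elements -> [-7, 7, 23, 23, -5]
Insert 23: shifted 0 elements -> [-7, 7, 23, 23, -5]
Insert -5: shifted 3 elements -> [-7, -5, 7, 23, 23]


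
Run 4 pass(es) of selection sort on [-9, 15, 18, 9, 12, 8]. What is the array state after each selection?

Pass 1: Select minimum -9 at index 0, swap -> [-9, 15, 18, 9, 12, 8]
Pass 2: Select minimum 8 at index 5, swap -> [-9, 8, 18, 9, 12, 15]
Pass 3: Select minimum 9 at index 3, swap -> [-9, 8, 9, 18, 12, 15]
Pass 4: Select minimum 12 at index 4, swap -> [-9, 8, 9, 12, 18, 15]


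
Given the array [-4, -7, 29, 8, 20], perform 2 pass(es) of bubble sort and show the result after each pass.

After pass 1: [-7, -4, 8, 20, 29] (3 swaps)
After pass 2: [-7, -4, 8, 20, 29] (0 swaps)
Total swaps: 3


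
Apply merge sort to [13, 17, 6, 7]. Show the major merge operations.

Divide and conquer:
  Merge [13] + [17] -> [13, 17]
  Merge [6] + [7] -> [6, 7]
  Merge [13, 17] + [6, 7] -> [6, 7, 13, 17]


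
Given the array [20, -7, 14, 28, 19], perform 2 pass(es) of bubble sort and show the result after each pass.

After pass 1: [-7, 14, 20, 19, 28] (3 swaps)
After pass 2: [-7, 14, 19, 20, 28] (1 swaps)
Total swaps: 4


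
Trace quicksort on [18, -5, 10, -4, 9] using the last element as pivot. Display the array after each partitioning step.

Partition 1: pivot=9 at index 2 -> [-5, -4, 9, 18, 10]
Partition 2: pivot=-4 at index 1 -> [-5, -4, 9, 18, 10]
Partition 3: pivot=10 at index 3 -> [-5, -4, 9, 10, 18]


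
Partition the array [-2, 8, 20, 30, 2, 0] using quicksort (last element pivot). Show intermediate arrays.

Partition 1: pivot=0 at index 1 -> [-2, 0, 20, 30, 2, 8]
Partition 2: pivot=8 at index 3 -> [-2, 0, 2, 8, 20, 30]
Partition 3: pivot=30 at index 5 -> [-2, 0, 2, 8, 20, 30]


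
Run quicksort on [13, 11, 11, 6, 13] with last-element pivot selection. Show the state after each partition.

Partition 1: pivot=13 at index 4 -> [13, 11, 11, 6, 13]
Partition 2: pivot=6 at index 0 -> [6, 11, 11, 13, 13]
Partition 3: pivot=13 at index 3 -> [6, 11, 11, 13, 13]
Partition 4: pivot=11 at index 2 -> [6, 11, 11, 13, 13]


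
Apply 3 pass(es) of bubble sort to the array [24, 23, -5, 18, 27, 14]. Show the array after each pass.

After pass 1: [23, -5, 18, 24, 14, 27] (4 swaps)
After pass 2: [-5, 18, 23, 14, 24, 27] (3 swaps)
After pass 3: [-5, 18, 14, 23, 24, 27] (1 swaps)
Total swaps: 8


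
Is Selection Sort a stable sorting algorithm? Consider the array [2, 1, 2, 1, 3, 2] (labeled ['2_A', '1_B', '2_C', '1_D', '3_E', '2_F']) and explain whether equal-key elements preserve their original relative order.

Trace Selection Sort on the labeled array (the key is the number; the letter only tracks identity):
  Pass 1: minimum of unsorted part is 1_B at index 1; swap it with 2_A at index 0 -> [1_B, 2_A, 2_C, 1_D, 3_E, 2_F]
  Pass 2: minimum of unsorted part is 1_D at index 3; swap it with 2_A at index 1 -> [1_B, 1_D, 2_C, 2_A, 3_E, 2_F]
  Pass 3: minimum 2_C is already at index 2; no swap -> [1_B, 1_D, 2_C, 2_A, 3_E, 2_F]
  Pass 4: minimum 2_A is already at index 3; no swap -> [1_B, 1_D, 2_C, 2_A, 3_E, 2_F]
  Pass 5: minimum of unsorted part is 2_F at index 5; swap it with 3_E at index 4 -> [1_B, 1_D, 2_C, 2_A, 2_F, 3_E]
Final order: [1_B, 1_D, 2_C, 2_A, 2_F, 3_E]
Equal keys:
  value 1: originally 1_B, 1_D; after sorting 1_B, 1_D -> order preserved
  value 2: originally 2_A, 2_C, 2_F; after sorting 2_C, 2_A, 2_F -> order changed
Equal keys were reordered, so Selection Sort is not stable: the long-range swap that moves the minimum into place can carry an element past an equal key. (One such input is enough; an unstable sort may happen to preserve order on other inputs, but it gives no guarantee.)
Answer: Not stable


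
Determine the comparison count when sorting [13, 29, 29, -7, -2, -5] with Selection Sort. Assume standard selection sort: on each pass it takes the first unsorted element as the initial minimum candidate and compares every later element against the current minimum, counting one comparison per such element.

Pass 1: scan indices 1..5 for the minimum = 5 comparison(s); min is -7, place at index 0 -> [-7, 29, 29, 13, -2, -5]
Pass 2: scan indices 2..5 for the minimum = 4 comparison(s); min is -5, place at index 1 -> [-7, -5, 29, 13, -2, 29]
Pass 3: scan indices 3..5 for the minimum = 3 comparison(s); min is -2, place at index 2 -> [-7, -5, -2, 13, 29, 29]
Pass 4: scan indices 4..5 for the minimum = 2 comparison(s); min is 13, place at index 3 -> [-7, -5, -2, 13, 29, 29]
Pass 5: scan indices 5..5 for the minimum = 1 comparison(s); min is 29, place at index 4 -> [-7, -5, -2, 13, 29, 29]
Selection sort always scans the whole unsorted suffix, so the count is (n-1) + (n-2) + ... + 1 = n(n-1)/2 = 6*5/2 = 15 regardless of the input order.
Total comparisons: 5 + 4 + 3 + 2 + 1 = 15


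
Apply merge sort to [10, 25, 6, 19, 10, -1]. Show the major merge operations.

Divide and conquer:
  Merge [25] + [6] -> [6, 25]
  Merge [10] + [6, 25] -> [6, 10, 25]
  Merge [10] + [-1] -> [-1, 10]
  Merge [19] + [-1, 10] -> [-1, 10, 19]
  Merge [6, 10, 25] + [-1, 10, 19] -> [-1, 6, 10, 10, 19, 25]


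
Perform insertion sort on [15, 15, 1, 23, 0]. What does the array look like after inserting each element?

First element 15 is already 'sorted'
Insert 15: shifted 0 elements -> [15, 15, 1, 23, 0]
Insert 1: shifted 2 elements -> [1, 15, 15, 23, 0]
Insert 23: shifted 0 elements -> [1, 15, 15, 23, 0]
Insert 0: shifted 4 elements -> [0, 1, 15, 15, 23]


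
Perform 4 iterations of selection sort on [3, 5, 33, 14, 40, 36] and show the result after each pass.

Pass 1: Select minimum 3 at index 0, swap -> [3, 5, 33, 14, 40, 36]
Pass 2: Select minimum 5 at index 1, swap -> [3, 5, 33, 14, 40, 36]
Pass 3: Select minimum 14 at index 3, swap -> [3, 5, 14, 33, 40, 36]
Pass 4: Select minimum 33 at index 3, swap -> [3, 5, 14, 33, 40, 36]


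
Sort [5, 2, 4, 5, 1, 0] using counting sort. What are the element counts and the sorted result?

Count array: [1, 1, 1, 0, 1, 2]
(count[i] = number of elements equal to i)
Cumulative count: [1, 2, 3, 3, 4, 6]
Sorted: [0, 1, 2, 4, 5, 5]


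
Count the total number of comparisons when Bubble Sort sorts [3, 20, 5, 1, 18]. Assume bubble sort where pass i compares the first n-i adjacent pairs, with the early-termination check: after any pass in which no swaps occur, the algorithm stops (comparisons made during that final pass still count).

Pass 1: compare adjacent pairs (0,1)..(3,4) = 4 comparison(s), 3 swap(s) -> [3, 5, 1, 18, 20]
Pass 2: compare adjacent pairs (0,1)..(2,3) = 3 comparison(s), 1 swap(s) -> [3, 1, 5, 18, 20]
Pass 3: compare adjacent pairs (0,1)..(1,2) = 2 comparison(s), 1 swap(s) -> [1, 3, 5, 18, 20]
Pass 4: compare adjacent pairs (0,1)..(0,1) = 1 comparison(s), 0 swap(s) -> [1, 3, 5, 18, 20]
No swaps in this pass, so bubble sort stops here.
Total comparisons: 4 + 3 + 2 + 1 = 10


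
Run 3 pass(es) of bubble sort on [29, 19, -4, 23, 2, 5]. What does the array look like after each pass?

After pass 1: [19, -4, 23, 2, 5, 29] (5 swaps)
After pass 2: [-4, 19, 2, 5, 23, 29] (3 swaps)
After pass 3: [-4, 2, 5, 19, 23, 29] (2 swaps)
Total swaps: 10


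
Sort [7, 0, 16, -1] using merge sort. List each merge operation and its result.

Divide and conquer:
  Merge [7] + [0] -> [0, 7]
  Merge [16] + [-1] -> [-1, 16]
  Merge [0, 7] + [-1, 16] -> [-1, 0, 7, 16]


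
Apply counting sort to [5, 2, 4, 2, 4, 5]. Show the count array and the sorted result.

Count array: [0, 0, 2, 0, 2, 2]
(count[i] = number of elements equal to i)
Cumulative count: [0, 0, 2, 2, 4, 6]
Sorted: [2, 2, 4, 4, 5, 5]


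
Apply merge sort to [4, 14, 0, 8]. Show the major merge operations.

Divide and conquer:
  Merge [4] + [14] -> [4, 14]
  Merge [0] + [8] -> [0, 8]
  Merge [4, 14] + [0, 8] -> [0, 4, 8, 14]


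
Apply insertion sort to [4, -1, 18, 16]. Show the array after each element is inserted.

First element 4 is already 'sorted'
Insert -1: shifted 1 elements -> [-1, 4, 18, 16]
Insert 18: shifted 0 elements -> [-1, 4, 18, 16]
Insert 16: shifted 1 elements -> [-1, 4, 16, 18]


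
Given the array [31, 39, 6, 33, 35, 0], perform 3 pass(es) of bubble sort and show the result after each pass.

After pass 1: [31, 6, 33, 35, 0, 39] (4 swaps)
After pass 2: [6, 31, 33, 0, 35, 39] (2 swaps)
After pass 3: [6, 31, 0, 33, 35, 39] (1 swaps)
Total swaps: 7


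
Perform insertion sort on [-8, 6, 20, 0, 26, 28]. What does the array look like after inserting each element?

First element -8 is already 'sorted'
Insert 6: shifted 0 elements -> [-8, 6, 20, 0, 26, 28]
Insert 20: shifted 0 elements -> [-8, 6, 20, 0, 26, 28]
Insert 0: shifted 2 elements -> [-8, 0, 6, 20, 26, 28]
Insert 26: shifted 0 elements -> [-8, 0, 6, 20, 26, 28]
Insert 28: shifted 0 elements -> [-8, 0, 6, 20, 26, 28]


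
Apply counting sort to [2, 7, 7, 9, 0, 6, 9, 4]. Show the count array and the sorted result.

Count array: [1, 0, 1, 0, 1, 0, 1, 2, 0, 2]
(count[i] = number of elements equal to i)
Cumulative count: [1, 1, 2, 2, 3, 3, 4, 6, 6, 8]
Sorted: [0, 2, 4, 6, 7, 7, 9, 9]


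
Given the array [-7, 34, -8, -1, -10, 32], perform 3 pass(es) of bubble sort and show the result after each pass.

After pass 1: [-7, -8, -1, -10, 32, 34] (4 swaps)
After pass 2: [-8, -7, -10, -1, 32, 34] (2 swaps)
After pass 3: [-8, -10, -7, -1, 32, 34] (1 swaps)
Total swaps: 7


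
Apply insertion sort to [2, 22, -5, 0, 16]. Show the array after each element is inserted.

First element 2 is already 'sorted'
Insert 22: shifted 0 elements -> [2, 22, -5, 0, 16]
Insert -5: shifted 2 elements -> [-5, 2, 22, 0, 16]
Insert 0: shifted 2 elements -> [-5, 0, 2, 22, 16]
Insert 16: shifted 1 elements -> [-5, 0, 2, 16, 22]


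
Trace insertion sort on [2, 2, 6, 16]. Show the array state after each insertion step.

First element 2 is already 'sorted'
Insert 2: shifted 0 elements -> [2, 2, 6, 16]
Insert 6: shifted 0 elements -> [2, 2, 6, 16]
Insert 16: shifted 0 elements -> [2, 2, 6, 16]


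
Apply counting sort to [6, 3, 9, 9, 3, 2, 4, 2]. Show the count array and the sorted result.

Count array: [0, 0, 2, 2, 1, 0, 1, 0, 0, 2]
(count[i] = number of elements equal to i)
Cumulative count: [0, 0, 2, 4, 5, 5, 6, 6, 6, 8]
Sorted: [2, 2, 3, 3, 4, 6, 9, 9]


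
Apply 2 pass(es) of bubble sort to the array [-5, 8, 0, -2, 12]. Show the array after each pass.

After pass 1: [-5, 0, -2, 8, 12] (2 swaps)
After pass 2: [-5, -2, 0, 8, 12] (1 swaps)
Total swaps: 3


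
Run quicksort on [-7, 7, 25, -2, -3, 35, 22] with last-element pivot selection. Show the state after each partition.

Partition 1: pivot=22 at index 4 -> [-7, 7, -2, -3, 22, 35, 25]
Partition 2: pivot=-3 at index 1 -> [-7, -3, -2, 7, 22, 35, 25]
Partition 3: pivot=7 at index 3 -> [-7, -3, -2, 7, 22, 35, 25]
Partition 4: pivot=25 at index 5 -> [-7, -3, -2, 7, 22, 25, 35]


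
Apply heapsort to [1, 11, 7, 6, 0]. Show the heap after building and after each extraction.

Build heap: [11, 6, 7, 1, 0]
Extract 11: [7, 6, 0, 1, 11]
Extract 7: [6, 1, 0, 7, 11]
Extract 6: [1, 0, 6, 7, 11]
Extract 1: [0, 1, 6, 7, 11]


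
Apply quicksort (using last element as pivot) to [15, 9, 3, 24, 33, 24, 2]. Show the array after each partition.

Partition 1: pivot=2 at index 0 -> [2, 9, 3, 24, 33, 24, 15]
Partition 2: pivot=15 at index 3 -> [2, 9, 3, 15, 33, 24, 24]
Partition 3: pivot=3 at index 1 -> [2, 3, 9, 15, 33, 24, 24]
Partition 4: pivot=24 at index 5 -> [2, 3, 9, 15, 24, 24, 33]


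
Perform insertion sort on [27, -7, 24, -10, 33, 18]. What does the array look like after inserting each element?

First element 27 is already 'sorted'
Insert -7: shifted 1 elements -> [-7, 27, 24, -10, 33, 18]
Insert 24: shifted 1 elements -> [-7, 24, 27, -10, 33, 18]
Insert -10: shifted 3 elements -> [-10, -7, 24, 27, 33, 18]
Insert 33: shifted 0 elements -> [-10, -7, 24, 27, 33, 18]
Insert 18: shifted 3 elements -> [-10, -7, 18, 24, 27, 33]


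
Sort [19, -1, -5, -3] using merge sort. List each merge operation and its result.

Divide and conquer:
  Merge [19] + [-1] -> [-1, 19]
  Merge [-5] + [-3] -> [-5, -3]
  Merge [-1, 19] + [-5, -3] -> [-5, -3, -1, 19]


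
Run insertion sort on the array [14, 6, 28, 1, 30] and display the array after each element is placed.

First element 14 is already 'sorted'
Insert 6: shifted 1 elements -> [6, 14, 28, 1, 30]
Insert 28: shifted 0 elements -> [6, 14, 28, 1, 30]
Insert 1: shifted 3 elements -> [1, 6, 14, 28, 30]
Insert 30: shifted 0 elements -> [1, 6, 14, 28, 30]


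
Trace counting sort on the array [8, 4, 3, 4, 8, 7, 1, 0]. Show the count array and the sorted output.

Count array: [1, 1, 0, 1, 2, 0, 0, 1, 2]
(count[i] = number of elements equal to i)
Cumulative count: [1, 2, 2, 3, 5, 5, 5, 6, 8]
Sorted: [0, 1, 3, 4, 4, 7, 8, 8]


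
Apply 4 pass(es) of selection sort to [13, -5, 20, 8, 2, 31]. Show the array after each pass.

Pass 1: Select minimum -5 at index 1, swap -> [-5, 13, 20, 8, 2, 31]
Pass 2: Select minimum 2 at index 4, swap -> [-5, 2, 20, 8, 13, 31]
Pass 3: Select minimum 8 at index 3, swap -> [-5, 2, 8, 20, 13, 31]
Pass 4: Select minimum 13 at index 4, swap -> [-5, 2, 8, 13, 20, 31]


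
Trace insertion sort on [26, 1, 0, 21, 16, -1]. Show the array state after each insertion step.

First element 26 is already 'sorted'
Insert 1: shifted 1 elements -> [1, 26, 0, 21, 16, -1]
Insert 0: shifted 2 elements -> [0, 1, 26, 21, 16, -1]
Insert 21: shifted 1 elements -> [0, 1, 21, 26, 16, -1]
Insert 16: shifted 2 elements -> [0, 1, 16, 21, 26, -1]
Insert -1: shifted 5 elements -> [-1, 0, 1, 16, 21, 26]


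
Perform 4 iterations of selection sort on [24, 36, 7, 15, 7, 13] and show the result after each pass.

Pass 1: Select minimum 7 at index 2, swap -> [7, 36, 24, 15, 7, 13]
Pass 2: Select minimum 7 at index 4, swap -> [7, 7, 24, 15, 36, 13]
Pass 3: Select minimum 13 at index 5, swap -> [7, 7, 13, 15, 36, 24]
Pass 4: Select minimum 15 at index 3, swap -> [7, 7, 13, 15, 36, 24]


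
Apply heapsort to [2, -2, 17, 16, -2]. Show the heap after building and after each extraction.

Build heap: [17, 16, 2, -2, -2]
Extract 17: [16, -2, 2, -2, 17]
Extract 16: [2, -2, -2, 16, 17]
Extract 2: [-2, -2, 2, 16, 17]
Extract -2: [-2, -2, 2, 16, 17]


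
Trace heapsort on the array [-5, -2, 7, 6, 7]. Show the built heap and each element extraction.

Build heap: [7, 6, 7, -5, -2]
Extract 7: [7, 6, -2, -5, 7]
Extract 7: [6, -5, -2, 7, 7]
Extract 6: [-2, -5, 6, 7, 7]
Extract -2: [-5, -2, 6, 7, 7]


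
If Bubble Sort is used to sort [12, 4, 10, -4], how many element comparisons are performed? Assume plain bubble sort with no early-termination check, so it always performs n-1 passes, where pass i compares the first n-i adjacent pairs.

Pass 1: compare adjacent pairs (0,1)..(2,3) = 3 comparison(s), 3 swap(s) -> [4, 10, -4, 12]
Pass 2: compare adjacent pairs (0,1)..(1,2) = 2 comparison(s), 1 swap(s) -> [4, -4, 10, 12]
Pass 3: compare adjacent pairs (0,1)..(0,1) = 1 comparison(s), 1 swap(s) -> [-4, 4, 10, 12]
Total comparisons: 3 + 2 + 1 = 6


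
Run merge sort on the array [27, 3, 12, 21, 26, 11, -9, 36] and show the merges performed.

Divide and conquer:
  Merge [27] + [3] -> [3, 27]
  Merge [12] + [21] -> [12, 21]
  Merge [3, 27] + [12, 21] -> [3, 12, 21, 27]
  Merge [26] + [11] -> [11, 26]
  Merge [-9] + [36] -> [-9, 36]
  Merge [11, 26] + [-9, 36] -> [-9, 11, 26, 36]
  Merge [3, 12, 21, 27] + [-9, 11, 26, 36] -> [-9, 3, 11, 12, 21, 26, 27, 36]


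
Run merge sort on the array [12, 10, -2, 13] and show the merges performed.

Divide and conquer:
  Merge [12] + [10] -> [10, 12]
  Merge [-2] + [13] -> [-2, 13]
  Merge [10, 12] + [-2, 13] -> [-2, 10, 12, 13]


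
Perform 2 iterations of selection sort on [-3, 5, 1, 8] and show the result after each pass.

Pass 1: Select minimum -3 at index 0, swap -> [-3, 5, 1, 8]
Pass 2: Select minimum 1 at index 2, swap -> [-3, 1, 5, 8]


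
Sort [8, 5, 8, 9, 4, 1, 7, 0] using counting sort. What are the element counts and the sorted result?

Count array: [1, 1, 0, 0, 1, 1, 0, 1, 2, 1]
(count[i] = number of elements equal to i)
Cumulative count: [1, 2, 2, 2, 3, 4, 4, 5, 7, 8]
Sorted: [0, 1, 4, 5, 7, 8, 8, 9]


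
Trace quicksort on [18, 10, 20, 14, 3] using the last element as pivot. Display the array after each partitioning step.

Partition 1: pivot=3 at index 0 -> [3, 10, 20, 14, 18]
Partition 2: pivot=18 at index 3 -> [3, 10, 14, 18, 20]
Partition 3: pivot=14 at index 2 -> [3, 10, 14, 18, 20]


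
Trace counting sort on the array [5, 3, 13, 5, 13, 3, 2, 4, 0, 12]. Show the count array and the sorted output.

Count array: [1, 0, 1, 2, 1, 2, 0, 0, 0, 0, 0, 0, 1, 2]
(count[i] = number of elements equal to i)
Cumulative count: [1, 1, 2, 4, 5, 7, 7, 7, 7, 7, 7, 7, 8, 10]
Sorted: [0, 2, 3, 3, 4, 5, 5, 12, 13, 13]


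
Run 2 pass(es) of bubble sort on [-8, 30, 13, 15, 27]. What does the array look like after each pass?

After pass 1: [-8, 13, 15, 27, 30] (3 swaps)
After pass 2: [-8, 13, 15, 27, 30] (0 swaps)
Total swaps: 3


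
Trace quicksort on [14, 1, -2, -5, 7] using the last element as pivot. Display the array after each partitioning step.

Partition 1: pivot=7 at index 3 -> [1, -2, -5, 7, 14]
Partition 2: pivot=-5 at index 0 -> [-5, -2, 1, 7, 14]
Partition 3: pivot=1 at index 2 -> [-5, -2, 1, 7, 14]


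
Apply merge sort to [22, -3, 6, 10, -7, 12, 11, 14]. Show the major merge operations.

Divide and conquer:
  Merge [22] + [-3] -> [-3, 22]
  Merge [6] + [10] -> [6, 10]
  Merge [-3, 22] + [6, 10] -> [-3, 6, 10, 22]
  Merge [-7] + [12] -> [-7, 12]
  Merge [11] + [14] -> [11, 14]
  Merge [-7, 12] + [11, 14] -> [-7, 11, 12, 14]
  Merge [-3, 6, 10, 22] + [-7, 11, 12, 14] -> [-7, -3, 6, 10, 11, 12, 14, 22]


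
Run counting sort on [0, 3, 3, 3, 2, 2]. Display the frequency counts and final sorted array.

Count array: [1, 0, 2, 3]
(count[i] = number of elements equal to i)
Cumulative count: [1, 1, 3, 6]
Sorted: [0, 2, 2, 3, 3, 3]


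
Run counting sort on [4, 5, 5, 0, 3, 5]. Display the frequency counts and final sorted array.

Count array: [1, 0, 0, 1, 1, 3]
(count[i] = number of elements equal to i)
Cumulative count: [1, 1, 1, 2, 3, 6]
Sorted: [0, 3, 4, 5, 5, 5]


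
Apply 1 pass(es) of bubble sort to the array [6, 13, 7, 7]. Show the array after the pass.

After pass 1: [6, 7, 7, 13] (2 swaps)
Total swaps: 2


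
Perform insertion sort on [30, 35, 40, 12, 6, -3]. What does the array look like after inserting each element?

First element 30 is already 'sorted'
Insert 35: shifted 0 elements -> [30, 35, 40, 12, 6, -3]
Insert 40: shifted 0 elements -> [30, 35, 40, 12, 6, -3]
Insert 12: shifted 3 elements -> [12, 30, 35, 40, 6, -3]
Insert 6: shifted 4 elements -> [6, 12, 30, 35, 40, -3]
Insert -3: shifted 5 elements -> [-3, 6, 12, 30, 35, 40]


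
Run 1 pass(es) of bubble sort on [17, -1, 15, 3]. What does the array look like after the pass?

After pass 1: [-1, 15, 3, 17] (3 swaps)
Total swaps: 3


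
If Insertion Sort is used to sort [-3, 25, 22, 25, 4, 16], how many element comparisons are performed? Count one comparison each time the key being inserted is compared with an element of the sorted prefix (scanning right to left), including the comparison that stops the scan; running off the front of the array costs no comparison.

Insert 25: -3 <= 25 (stop) = 1 comparison(s) -> [-3, 25, 22, 25, 4, 16]
Insert 22: 25 > 22 (shift), -3 <= 22 (stop) = 2 comparison(s) -> [-3, 22, 25, 25, 4, 16]
Insert 25: 25 <= 25 (stop) = 1 comparison(s) -> [-3, 22, 25, 25, 4, 16]
Insert 4: 25 > 4 (shift), 25 > 4 (shift), 22 > 4 (shift), -3 <= 4 (stop) = 4 comparison(s) -> [-3, 4, 22, 25, 25, 16]
Insert 16: 25 > 16 (shift), 25 > 16 (shift), 22 > 16 (shift), 4 <= 16 (stop) = 4 comparison(s) -> [-3, 4, 16, 22, 25, 25]
Total comparisons: 1 + 2 + 1 + 4 + 4 = 12


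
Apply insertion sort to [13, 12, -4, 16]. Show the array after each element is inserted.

First element 13 is already 'sorted'
Insert 12: shifted 1 elements -> [12, 13, -4, 16]
Insert -4: shifted 2 elements -> [-4, 12, 13, 16]
Insert 16: shifted 0 elements -> [-4, 12, 13, 16]


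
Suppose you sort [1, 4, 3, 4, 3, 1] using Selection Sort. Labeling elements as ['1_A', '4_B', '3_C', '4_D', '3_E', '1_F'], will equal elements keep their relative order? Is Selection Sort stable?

Trace Selection Sort on the labeled array (the key is the number; the letter only tracks identity):
  Pass 1: minimum 1_A is already at index 0; no swap -> [1_A, 4_B, 3_C, 4_D, 3_E, 1_F]
  Pass 2: minimum of unsorted part is 1_F at index 5; swap it with 4_B at index 1 -> [1_A, 1_F, 3_C, 4_D, 3_E, 4_B]
  Pass 3: minimum 3_C is already at index 2; no swap -> [1_A, 1_F, 3_C, 4_D, 3_E, 4_B]
  Pass 4: minimum of unsorted part is 3_E at index 4; swap it with 4_D at index 3 -> [1_A, 1_F, 3_C, 3_E, 4_D, 4_B]
  Pass 5: minimum 4_D is already at index 4; no swap -> [1_A, 1_F, 3_C, 3_E, 4_D, 4_B]
Final order: [1_A, 1_F, 3_C, 3_E, 4_D, 4_B]
Equal keys:
  value 1: originally 1_A, 1_F; after sorting 1_A, 1_F -> order preserved
  value 3: originally 3_C, 3_E; after sorting 3_C, 3_E -> order preserved
  value 4: originally 4_B, 4_D; after sorting 4_D, 4_B -> order changed
Equal keys were reordered, so Selection Sort is not stable: the long-range swap that moves the minimum into place can carry an element past an equal key. (One such input is enough; an unstable sort may happen to preserve order on other inputs, but it gives no guarantee.)
Answer: Not stable


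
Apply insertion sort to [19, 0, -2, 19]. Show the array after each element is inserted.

First element 19 is already 'sorted'
Insert 0: shifted 1 elements -> [0, 19, -2, 19]
Insert -2: shifted 2 elements -> [-2, 0, 19, 19]
Insert 19: shifted 0 elements -> [-2, 0, 19, 19]


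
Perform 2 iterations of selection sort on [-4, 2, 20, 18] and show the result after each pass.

Pass 1: Select minimum -4 at index 0, swap -> [-4, 2, 20, 18]
Pass 2: Select minimum 2 at index 1, swap -> [-4, 2, 20, 18]


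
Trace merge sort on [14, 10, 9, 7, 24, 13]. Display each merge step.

Divide and conquer:
  Merge [10] + [9] -> [9, 10]
  Merge [14] + [9, 10] -> [9, 10, 14]
  Merge [24] + [13] -> [13, 24]
  Merge [7] + [13, 24] -> [7, 13, 24]
  Merge [9, 10, 14] + [7, 13, 24] -> [7, 9, 10, 13, 14, 24]


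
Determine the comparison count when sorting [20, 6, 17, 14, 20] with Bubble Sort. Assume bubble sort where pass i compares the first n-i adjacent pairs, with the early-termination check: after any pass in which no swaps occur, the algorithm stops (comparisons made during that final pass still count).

Pass 1: compare adjacent pairs (0,1)..(3,4) = 4 comparison(s), 3 swap(s) -> [6, 17, 14, 20, 20]
Pass 2: compare adjacent pairs (0,1)..(2,3) = 3 comparison(s), 1 swap(s) -> [6, 14, 17, 20, 20]
Pass 3: compare adjacent pairs (0,1)..(1,2) = 2 comparison(s), 0 swap(s) -> [6, 14, 17, 20, 20]
No swaps in this pass, so bubble sort stops here.
Total comparisons: 4 + 3 + 2 = 9


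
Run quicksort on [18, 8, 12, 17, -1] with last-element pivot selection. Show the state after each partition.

Partition 1: pivot=-1 at index 0 -> [-1, 8, 12, 17, 18]
Partition 2: pivot=18 at index 4 -> [-1, 8, 12, 17, 18]
Partition 3: pivot=17 at index 3 -> [-1, 8, 12, 17, 18]
Partition 4: pivot=12 at index 2 -> [-1, 8, 12, 17, 18]


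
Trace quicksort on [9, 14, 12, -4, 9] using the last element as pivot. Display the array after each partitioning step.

Partition 1: pivot=9 at index 2 -> [9, -4, 9, 14, 12]
Partition 2: pivot=-4 at index 0 -> [-4, 9, 9, 14, 12]
Partition 3: pivot=12 at index 3 -> [-4, 9, 9, 12, 14]


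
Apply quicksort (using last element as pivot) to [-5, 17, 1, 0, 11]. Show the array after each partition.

Partition 1: pivot=11 at index 3 -> [-5, 1, 0, 11, 17]
Partition 2: pivot=0 at index 1 -> [-5, 0, 1, 11, 17]


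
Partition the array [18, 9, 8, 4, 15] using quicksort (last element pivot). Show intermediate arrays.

Partition 1: pivot=15 at index 3 -> [9, 8, 4, 15, 18]
Partition 2: pivot=4 at index 0 -> [4, 8, 9, 15, 18]
Partition 3: pivot=9 at index 2 -> [4, 8, 9, 15, 18]


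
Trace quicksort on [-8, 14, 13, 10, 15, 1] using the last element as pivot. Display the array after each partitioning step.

Partition 1: pivot=1 at index 1 -> [-8, 1, 13, 10, 15, 14]
Partition 2: pivot=14 at index 4 -> [-8, 1, 13, 10, 14, 15]
Partition 3: pivot=10 at index 2 -> [-8, 1, 10, 13, 14, 15]


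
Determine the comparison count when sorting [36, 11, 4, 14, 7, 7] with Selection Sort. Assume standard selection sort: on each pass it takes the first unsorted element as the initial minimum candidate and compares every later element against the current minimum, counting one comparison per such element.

Pass 1: scan indices 1..5 for the minimum = 5 comparison(s); min is 4, place at index 0 -> [4, 11, 36, 14, 7, 7]
Pass 2: scan indices 2..5 for the minimum = 4 comparison(s); min is 7, place at index 1 -> [4, 7, 36, 14, 11, 7]
Pass 3: scan indices 3..5 for the minimum = 3 comparison(s); min is 7, place at index 2 -> [4, 7, 7, 14, 11, 36]
Pass 4: scan indices 4..5 for the minimum = 2 comparison(s); min is 11, place at index 3 -> [4, 7, 7, 11, 14, 36]
Pass 5: scan indices 5..5 for the minimum = 1 comparison(s); min is 14, place at index 4 -> [4, 7, 7, 11, 14, 36]
Selection sort always scans the whole unsorted suffix, so the count is (n-1) + (n-2) + ... + 1 = n(n-1)/2 = 6*5/2 = 15 regardless of the input order.
Total comparisons: 5 + 4 + 3 + 2 + 1 = 15


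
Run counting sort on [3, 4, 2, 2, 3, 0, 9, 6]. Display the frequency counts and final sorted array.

Count array: [1, 0, 2, 2, 1, 0, 1, 0, 0, 1]
(count[i] = number of elements equal to i)
Cumulative count: [1, 1, 3, 5, 6, 6, 7, 7, 7, 8]
Sorted: [0, 2, 2, 3, 3, 4, 6, 9]


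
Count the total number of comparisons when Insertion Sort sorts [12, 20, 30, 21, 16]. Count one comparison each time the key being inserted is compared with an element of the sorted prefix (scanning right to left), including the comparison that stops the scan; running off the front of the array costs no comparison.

Insert 20: 12 <= 20 (stop) = 1 comparison(s) -> [12, 20, 30, 21, 16]
Insert 30: 20 <= 30 (stop) = 1 comparison(s) -> [12, 20, 30, 21, 16]
Insert 21: 30 > 21 (shift), 20 <= 21 (stop) = 2 comparison(s) -> [12, 20, 21, 30, 16]
Insert 16: 30 > 16 (shift), 21 > 16 (shift), 20 > 16 (shift), 12 <= 16 (stop) = 4 comparison(s) -> [12, 16, 20, 21, 30]
Total comparisons: 1 + 1 + 2 + 4 = 8


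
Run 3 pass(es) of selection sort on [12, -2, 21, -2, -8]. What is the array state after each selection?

Pass 1: Select minimum -8 at index 4, swap -> [-8, -2, 21, -2, 12]
Pass 2: Select minimum -2 at index 1, swap -> [-8, -2, 21, -2, 12]
Pass 3: Select minimum -2 at index 3, swap -> [-8, -2, -2, 21, 12]


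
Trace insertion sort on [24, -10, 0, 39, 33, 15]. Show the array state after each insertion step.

First element 24 is already 'sorted'
Insert -10: shifted 1 elements -> [-10, 24, 0, 39, 33, 15]
Insert 0: shifted 1 elements -> [-10, 0, 24, 39, 33, 15]
Insert 39: shifted 0 elements -> [-10, 0, 24, 39, 33, 15]
Insert 33: shifted 1 elements -> [-10, 0, 24, 33, 39, 15]
Insert 15: shifted 3 elements -> [-10, 0, 15, 24, 33, 39]


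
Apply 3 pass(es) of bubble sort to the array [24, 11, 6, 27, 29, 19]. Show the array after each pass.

After pass 1: [11, 6, 24, 27, 19, 29] (3 swaps)
After pass 2: [6, 11, 24, 19, 27, 29] (2 swaps)
After pass 3: [6, 11, 19, 24, 27, 29] (1 swaps)
Total swaps: 6


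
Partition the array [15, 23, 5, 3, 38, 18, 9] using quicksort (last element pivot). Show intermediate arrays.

Partition 1: pivot=9 at index 2 -> [5, 3, 9, 23, 38, 18, 15]
Partition 2: pivot=3 at index 0 -> [3, 5, 9, 23, 38, 18, 15]
Partition 3: pivot=15 at index 3 -> [3, 5, 9, 15, 38, 18, 23]
Partition 4: pivot=23 at index 5 -> [3, 5, 9, 15, 18, 23, 38]


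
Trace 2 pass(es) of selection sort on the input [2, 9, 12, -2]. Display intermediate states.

Pass 1: Select minimum -2 at index 3, swap -> [-2, 9, 12, 2]
Pass 2: Select minimum 2 at index 3, swap -> [-2, 2, 12, 9]


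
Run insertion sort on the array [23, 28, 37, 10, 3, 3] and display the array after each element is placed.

First element 23 is already 'sorted'
Insert 28: shifted 0 elements -> [23, 28, 37, 10, 3, 3]
Insert 37: shifted 0 elements -> [23, 28, 37, 10, 3, 3]
Insert 10: shifted 3 elements -> [10, 23, 28, 37, 3, 3]
Insert 3: shifted 4 elements -> [3, 10, 23, 28, 37, 3]
Insert 3: shifted 4 elements -> [3, 3, 10, 23, 28, 37]


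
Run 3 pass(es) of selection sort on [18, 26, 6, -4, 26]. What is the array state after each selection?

Pass 1: Select minimum -4 at index 3, swap -> [-4, 26, 6, 18, 26]
Pass 2: Select minimum 6 at index 2, swap -> [-4, 6, 26, 18, 26]
Pass 3: Select minimum 18 at index 3, swap -> [-4, 6, 18, 26, 26]


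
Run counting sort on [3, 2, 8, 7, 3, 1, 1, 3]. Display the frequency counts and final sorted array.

Count array: [0, 2, 1, 3, 0, 0, 0, 1, 1]
(count[i] = number of elements equal to i)
Cumulative count: [0, 2, 3, 6, 6, 6, 6, 7, 8]
Sorted: [1, 1, 2, 3, 3, 3, 7, 8]


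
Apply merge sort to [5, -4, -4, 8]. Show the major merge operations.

Divide and conquer:
  Merge [5] + [-4] -> [-4, 5]
  Merge [-4] + [8] -> [-4, 8]
  Merge [-4, 5] + [-4, 8] -> [-4, -4, 5, 8]


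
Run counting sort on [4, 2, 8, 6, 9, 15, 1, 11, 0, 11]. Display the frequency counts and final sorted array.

Count array: [1, 1, 1, 0, 1, 0, 1, 0, 1, 1, 0, 2, 0, 0, 0, 1]
(count[i] = number of elements equal to i)
Cumulative count: [1, 2, 3, 3, 4, 4, 5, 5, 6, 7, 7, 9, 9, 9, 9, 10]
Sorted: [0, 1, 2, 4, 6, 8, 9, 11, 11, 15]


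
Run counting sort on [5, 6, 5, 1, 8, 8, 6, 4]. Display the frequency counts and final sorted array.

Count array: [0, 1, 0, 0, 1, 2, 2, 0, 2]
(count[i] = number of elements equal to i)
Cumulative count: [0, 1, 1, 1, 2, 4, 6, 6, 8]
Sorted: [1, 4, 5, 5, 6, 6, 8, 8]


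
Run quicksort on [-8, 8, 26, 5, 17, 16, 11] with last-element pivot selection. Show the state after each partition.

Partition 1: pivot=11 at index 3 -> [-8, 8, 5, 11, 17, 16, 26]
Partition 2: pivot=5 at index 1 -> [-8, 5, 8, 11, 17, 16, 26]
Partition 3: pivot=26 at index 6 -> [-8, 5, 8, 11, 17, 16, 26]
Partition 4: pivot=16 at index 4 -> [-8, 5, 8, 11, 16, 17, 26]


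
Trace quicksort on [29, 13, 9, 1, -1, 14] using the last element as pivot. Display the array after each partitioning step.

Partition 1: pivot=14 at index 4 -> [13, 9, 1, -1, 14, 29]
Partition 2: pivot=-1 at index 0 -> [-1, 9, 1, 13, 14, 29]
Partition 3: pivot=13 at index 3 -> [-1, 9, 1, 13, 14, 29]
Partition 4: pivot=1 at index 1 -> [-1, 1, 9, 13, 14, 29]


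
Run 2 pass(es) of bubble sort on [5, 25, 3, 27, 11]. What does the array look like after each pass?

After pass 1: [5, 3, 25, 11, 27] (2 swaps)
After pass 2: [3, 5, 11, 25, 27] (2 swaps)
Total swaps: 4


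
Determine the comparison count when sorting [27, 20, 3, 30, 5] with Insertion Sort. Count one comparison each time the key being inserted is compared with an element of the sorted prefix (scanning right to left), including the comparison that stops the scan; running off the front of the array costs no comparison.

Insert 20: 27 > 20 (shift), reached front = 1 comparison(s) -> [20, 27, 3, 30, 5]
Insert 3: 27 > 3 (shift), 20 > 3 (shift), reached front = 2 comparison(s) -> [3, 20, 27, 30, 5]
Insert 30: 27 <= 30 (stop) = 1 comparison(s) -> [3, 20, 27, 30, 5]
Insert 5: 30 > 5 (shift), 27 > 5 (shift), 20 > 5 (shift), 3 <= 5 (stop) = 4 comparison(s) -> [3, 5, 20, 27, 30]
Total comparisons: 1 + 2 + 1 + 4 = 8
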